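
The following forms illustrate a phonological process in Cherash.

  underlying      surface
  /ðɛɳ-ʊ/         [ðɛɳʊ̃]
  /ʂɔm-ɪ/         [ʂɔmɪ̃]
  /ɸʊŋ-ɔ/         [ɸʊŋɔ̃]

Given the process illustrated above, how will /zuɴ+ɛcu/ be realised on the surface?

[zuɴɛ̃cu]

The data show progressive nasality assimilation (vowel nasalisation): /ʊ/ → [ʊ̃] after /ɳ/; /ɪ/ → [ɪ̃] after /m/; /ɔ/ → [ɔ̃] after /ŋ/ — a vowel is nasalised by an immediately preceding nasal consonant.
The vowel /ɛ/ is adjacent to the preceding nasal /ɴ/, so it acquires [+nasal] and surfaces as [ɛ̃].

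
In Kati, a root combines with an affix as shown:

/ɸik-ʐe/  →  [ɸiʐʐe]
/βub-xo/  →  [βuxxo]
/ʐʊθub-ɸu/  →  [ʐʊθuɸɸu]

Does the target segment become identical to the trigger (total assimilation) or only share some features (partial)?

total assimilation

Comparing underlying and surface forms, /k/ → [ʐ] is the alternation; the neighbouring /ʐ/ is constant.
The output [ʐ] is identical to the trigger /ʐ/ — every feature (place, manner, voicing) has been copied — so this is total assimilation.
The other forms behave the same way: /b/ → [x] before /x/; /b/ → [ɸ] before /ɸ/ — in each case the output is a copy of the following consonant.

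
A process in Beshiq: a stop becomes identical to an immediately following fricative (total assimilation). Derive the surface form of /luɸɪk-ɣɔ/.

/k/ is the segment targeted by the rule; it sits immediately before /ɣ/, so it assimilates completely and surfaces as [ɣ].

[luɸɪɣɣɔ]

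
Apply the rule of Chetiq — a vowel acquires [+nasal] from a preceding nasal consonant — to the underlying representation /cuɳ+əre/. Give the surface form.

[cuɳə̃re]

The vowel /ə/ is adjacent to the preceding nasal /ɳ/, so it acquires [+nasal] and surfaces as [ə̃].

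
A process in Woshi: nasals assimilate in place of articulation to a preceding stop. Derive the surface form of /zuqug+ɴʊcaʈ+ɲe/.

[zuqugŋʊcaʈɳe]

/ɴ/ is a voiced uvular nasal. The preceding trigger /g/ is velar, so /ɴ/ must become velar as well.
The voiced velar nasal is [ŋ], so /ɴ/ → [ŋ].
The same rule applies at the second boundary: /ɲ/ → [ɳ] next to /ʈ/.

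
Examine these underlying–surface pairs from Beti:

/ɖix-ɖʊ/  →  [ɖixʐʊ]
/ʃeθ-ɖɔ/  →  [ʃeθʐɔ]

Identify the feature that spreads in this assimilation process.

The segment that alternates is /ɖ/, which surfaces as [ʐ] when adjacent to /x/.
The change stop → fricative matches the manner of the preceding /x/, identifying this as manner assimilation.
Checking the remaining alternation: /ɖ/ → [ʐ] after /θ/ (stop → fricative, matching a fricative) — only manner changes, and always toward the preceding segment.

manner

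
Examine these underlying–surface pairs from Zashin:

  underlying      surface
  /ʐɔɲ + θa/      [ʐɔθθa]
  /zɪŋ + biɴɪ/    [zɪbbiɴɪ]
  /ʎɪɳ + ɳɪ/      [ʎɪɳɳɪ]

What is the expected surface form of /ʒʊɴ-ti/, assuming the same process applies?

The data show regressive total assimilation (/ɲ/ → [θ] before /θ/; /ŋ/ → [b] before /b/): in every case the target segment becomes identical to its following neighbour, copying more than a single feature.
In [ʎɪɳɳɪ] the two consonants at the boundary are already identical (/ɳ/ + /ɳ/), so the rule applies vacuously and nothing changes.
/ɴ/ is the segment targeted by the rule; it sits immediately before /t/, so it assimilates completely and surfaces as [t].

[ʒʊtti]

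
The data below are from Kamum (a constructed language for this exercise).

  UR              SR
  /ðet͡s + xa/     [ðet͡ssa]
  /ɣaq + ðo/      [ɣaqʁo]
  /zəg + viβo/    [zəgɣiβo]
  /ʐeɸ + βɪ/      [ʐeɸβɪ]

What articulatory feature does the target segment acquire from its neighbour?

The segment that alternates is /x/, which surfaces as [s] when adjacent to /t͡s/.
The change velar → alveolar matches the place of the preceding /t͡s/, identifying this as place assimilation.
Checking the remaining alternations: /ð/ → [ʁ] after /q/ (dental → uvular, matching uvular); /v/ → [ɣ] after /g/ (labiodental → velar, matching velar) — only place changes, and always toward the preceding segment.
Nothing changes in [ʐeɸβɪ]: there the adjacent consonants already agree in place (/β/ and /ɸ/ are both bilabial), so this form is consistent with the same rule.

place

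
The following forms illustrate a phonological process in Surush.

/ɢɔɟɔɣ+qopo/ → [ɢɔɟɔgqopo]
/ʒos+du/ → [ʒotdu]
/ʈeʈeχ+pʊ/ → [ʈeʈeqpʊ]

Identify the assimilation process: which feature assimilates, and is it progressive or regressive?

Comparing underlying and surface forms, /ɣ/ → [g] is the alternation; the neighbouring /q/ is constant.
/ɣ/ is a fricative while /q/ is a stop; the output [g] is a stop, matching the trigger — so the feature that spreads is manner.
Place and voice are unchanged, so the assimilation is partial, not total.
The same holds elsewhere in the data: /s/ → [t] before /d/ (fricative → stop, matching a stop); /χ/ → [q] before /p/ (fricative → stop, matching a stop) — only manner changes, and always toward the following segment.
The trigger is the following segment, so the direction is regressive (anticipatory).

regressive manner assimilation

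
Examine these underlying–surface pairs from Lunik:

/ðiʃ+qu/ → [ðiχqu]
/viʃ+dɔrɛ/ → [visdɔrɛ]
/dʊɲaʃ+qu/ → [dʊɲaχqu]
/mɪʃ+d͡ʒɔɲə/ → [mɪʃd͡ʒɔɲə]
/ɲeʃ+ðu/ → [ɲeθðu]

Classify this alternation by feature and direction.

regressive place assimilation

Underlying /ʃ/ is realised as [χ] next to /q/; /q/ itself does not change.
/ʃ/ is postalveolar while /q/ is uvular; the output [χ] is uvular, matching the trigger — so the feature that spreads is place.
Manner and voice are unchanged, so the assimilation is partial, not total.
The same holds elsewhere in the data: /ʃ/ → [s] before /d/ (postalveolar → alveolar, matching alveolar); /ʃ/ → [θ] before /ð/ (postalveolar → dental, matching dental) — only place changes, and always toward the following segment.
No alternation appears in [mɪʃd͡ʒɔɲə]: there the adjacent consonants already agree in place (/ʃ/ and /d͡ʒ/ are both postalveolar), so this form is consistent with the same rule.
The trigger is the following segment, so the direction is regressive (anticipatory).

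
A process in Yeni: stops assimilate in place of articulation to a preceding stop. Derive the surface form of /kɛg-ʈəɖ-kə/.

[kɛgkəɖʈə]

/ʈ/ is a voiceless retroflex stop. The preceding trigger /g/ is velar, so /ʈ/ must become velar as well.
A voiceless velar stop is [k], so the surface segment is [k].
At the second juncture, /k/ likewise becomes [ʈ] adjacent to /ɖ/.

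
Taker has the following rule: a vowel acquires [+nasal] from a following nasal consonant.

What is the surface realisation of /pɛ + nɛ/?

[pɛ̃nɛ]

The vowel /ɛ/ is adjacent to the following nasal /n/, so it acquires [+nasal] and surfaces as [ɛ̃].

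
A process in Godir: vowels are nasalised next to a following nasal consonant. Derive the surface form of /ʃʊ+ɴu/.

The vowel /ʊ/ is adjacent to the following nasal /ɴ/, so it acquires [+nasal] and surfaces as [ʊ̃].

[ʃʊ̃ɴu]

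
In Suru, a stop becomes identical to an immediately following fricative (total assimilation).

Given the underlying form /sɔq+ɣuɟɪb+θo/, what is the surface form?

[sɔɣɣuɟɪθθo]

/q/ is the segment targeted by the rule; it sits immediately before /ɣ/, so it assimilates completely and surfaces as [ɣ].
The same rule applies at the second boundary: /b/ → [θ] next to /θ/.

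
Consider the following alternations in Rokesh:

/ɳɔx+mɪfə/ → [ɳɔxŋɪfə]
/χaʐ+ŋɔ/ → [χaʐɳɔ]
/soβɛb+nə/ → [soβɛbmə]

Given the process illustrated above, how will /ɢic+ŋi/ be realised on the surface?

The data show progressive place assimilation: /m/ → [ŋ] after /x/; /ŋ/ → [ɳ] after /ʐ/; /n/ → [m] after /b/. In each pair only place changes, matching the preceding consonant, while manner and voice stay constant.
The rule targets /ŋ/ (voiced velar nasal), which sits after the trigger /c/ (palatal).
A voiced palatal nasal is [ɲ], so the surface segment is [ɲ].

[ɢicɲi]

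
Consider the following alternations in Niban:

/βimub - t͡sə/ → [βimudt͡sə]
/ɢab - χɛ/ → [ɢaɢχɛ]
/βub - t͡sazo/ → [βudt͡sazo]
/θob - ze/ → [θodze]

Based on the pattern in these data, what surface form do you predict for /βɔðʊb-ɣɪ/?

The data show regressive place assimilation: /b/ → [d] before /t͡s/; /b/ → [ɢ] before /χ/; /b/ → [d] before /z/. In each pair only place changes, matching the following consonant, while manner and voice stay constant.
The rule targets /b/ (voiced bilabial stop), which sits before the trigger /ɣ/ (velar).
The voiced velar stop is [g], so /b/ → [g].

[βɔðʊgɣɪ]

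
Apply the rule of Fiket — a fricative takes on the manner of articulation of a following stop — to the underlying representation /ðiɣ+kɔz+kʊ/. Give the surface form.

[ðigkɔdkʊ]

/ɣ/ is a voiced velar fricative. The following trigger /k/ is a stop, so /ɣ/ must become a stop as well.
Changing only its manner to stop gives [g] — the voiced velar stop.
At the second juncture, /z/ likewise becomes [d] adjacent to /k/.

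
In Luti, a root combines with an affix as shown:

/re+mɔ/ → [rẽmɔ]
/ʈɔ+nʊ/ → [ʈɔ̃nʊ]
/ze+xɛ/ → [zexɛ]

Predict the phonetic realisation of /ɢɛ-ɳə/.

[ɢɛ̃ɳə]

The data show regressive nasality assimilation (vowel nasalisation): /e/ → [ẽ] before /m/; /ɔ/ → [ɔ̃] before /n/ — a vowel is nasalised by an immediately following nasal consonant.
No change occurs in [zexɛ] because the vowel at the boundary is adjacent to an oral consonant, not a nasal (/e/ next to /x/).
The vowel /ɛ/ is adjacent to the following nasal /ɳ/, so it acquires [+nasal] and surfaces as [ɛ̃].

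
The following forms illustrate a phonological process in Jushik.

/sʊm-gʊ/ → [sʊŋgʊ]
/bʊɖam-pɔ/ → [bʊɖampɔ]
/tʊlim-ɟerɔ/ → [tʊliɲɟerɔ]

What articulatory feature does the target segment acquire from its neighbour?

place

Comparing underlying and surface forms, /m/ → [ŋ] is the alternation; the neighbouring /g/ is constant.
/m/ is bilabial while /g/ is velar; the output [ŋ] is velar, matching the trigger — so the feature that spreads is place.
Checking the remaining alternation: /m/ → [ɲ] before /ɟ/ (bilabial → palatal, matching palatal) — only place changes, and always toward the following segment.
Nothing changes in [bʊɖampɔ]: there the adjacent consonants already agree in place (/m/ and /p/ are both bilabial), so this form is consistent with the same rule.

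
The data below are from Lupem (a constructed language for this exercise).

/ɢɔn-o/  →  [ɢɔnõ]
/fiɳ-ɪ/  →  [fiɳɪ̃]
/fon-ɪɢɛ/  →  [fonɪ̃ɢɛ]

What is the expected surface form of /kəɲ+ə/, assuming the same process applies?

[kəɲə̃]

The data show progressive nasality assimilation (vowel nasalisation): /o/ → [õ] after /n/; /ɪ/ → [ɪ̃] after /ɳ/; /ɪ/ → [ɪ̃] after /n/ — a vowel is nasalised by an immediately preceding nasal consonant.
/ə/ sits next to the nasal /ɲ/ and is therefore nasalised to [ə̃].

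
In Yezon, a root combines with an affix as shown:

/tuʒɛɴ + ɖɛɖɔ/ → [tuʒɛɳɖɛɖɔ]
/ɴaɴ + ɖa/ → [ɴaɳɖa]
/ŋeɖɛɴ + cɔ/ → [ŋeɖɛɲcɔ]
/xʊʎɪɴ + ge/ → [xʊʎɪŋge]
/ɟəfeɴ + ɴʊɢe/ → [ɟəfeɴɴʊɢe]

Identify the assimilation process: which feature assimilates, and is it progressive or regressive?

Comparing underlying and surface forms, /ɴ/ → [ɳ] is the alternation; the neighbouring /ɖ/ is constant.
The change uvular → retroflex matches the place of the following /ɖ/, identifying this as place assimilation.
Manner and voice are unchanged, so the assimilation is partial, not total.
The same holds elsewhere in the data: /ɴ/ → [ɲ] before /c/ (uvular → palatal, matching palatal); /ɴ/ → [ŋ] before /g/ (uvular → velar, matching velar) — only place changes, and always toward the following segment.
No alternation appears in [ɟəfeɴɴʊɢe]: there the adjacent consonants already agree in place (/ɴ/ and /ɴ/ are both uvular), so this form is consistent with the same rule.
Since the segment that changes precedes the conditioning segment, the assimilation is regressive.

regressive place assimilation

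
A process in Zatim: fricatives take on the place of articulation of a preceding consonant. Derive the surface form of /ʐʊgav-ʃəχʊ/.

[ʐʊgavfəχʊ]

/ʃ/ is a voiceless postalveolar fricative. The preceding trigger /v/ is labiodental, so /ʃ/ must become labiodental as well.
Changing only its place to labiodental gives [f] — the voiceless labiodental fricative.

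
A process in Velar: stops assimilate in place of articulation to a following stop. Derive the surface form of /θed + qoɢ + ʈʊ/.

The rule targets /d/ (voiced alveolar stop), which sits before the trigger /q/ (uvular).
The voiced uvular stop is [ɢ], so /d/ → [ɢ].
The same rule applies at the second boundary: /ɢ/ → [ɖ] next to /ʈ/.

[θeɢqoɖʈʊ]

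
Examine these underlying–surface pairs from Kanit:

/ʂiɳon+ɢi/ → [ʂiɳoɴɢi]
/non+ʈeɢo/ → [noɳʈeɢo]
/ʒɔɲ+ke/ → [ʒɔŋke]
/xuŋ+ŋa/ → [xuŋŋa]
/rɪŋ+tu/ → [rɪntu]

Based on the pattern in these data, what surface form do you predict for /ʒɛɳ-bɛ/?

[ʒɛmbɛ]

The data show regressive place assimilation: /n/ → [ɴ] before /ɢ/; /n/ → [ɳ] before /ʈ/; /ɲ/ → [ŋ] before /k/; /ŋ/ → [n] before /t/. In each pair only place changes, matching the following consonant, while manner and voice stay constant.
Nothing changes in [xuŋŋa]: there the adjacent consonants already agree in place (/ŋ/ and /ŋ/ are both velar), so this form is consistent with the same rule.
/ɳ/ is a voiced retroflex nasal. The following trigger /b/ is bilabial, so /ɳ/ must become bilabial as well.
A voiced bilabial nasal is [m], so the surface segment is [m].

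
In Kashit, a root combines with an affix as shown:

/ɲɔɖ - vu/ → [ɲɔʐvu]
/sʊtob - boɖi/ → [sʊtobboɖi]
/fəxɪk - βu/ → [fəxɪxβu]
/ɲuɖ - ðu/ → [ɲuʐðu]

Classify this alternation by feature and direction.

The segment that alternates is /ɖ/, which surfaces as [ʐ] when adjacent to /v/.
The change stop → fricative matches the manner of the following /v/, identifying this as manner assimilation.
Place and voice are unchanged, so the assimilation is partial, not total.
The other alternating forms pattern the same way: /k/ → [x] before /β/ (stop → fricative, matching a fricative); /ɖ/ → [ʐ] before /ð/ (stop → fricative, matching a fricative) — only manner changes, and always toward the following segment.
No alternation appears in [sʊtobboɖi]: there the adjacent consonants already agree in manner (/b/ and /b/ are both stops), so this form is consistent with the same rule.
Since the segment that changes precedes the conditioning segment, the assimilation is regressive.

regressive manner assimilation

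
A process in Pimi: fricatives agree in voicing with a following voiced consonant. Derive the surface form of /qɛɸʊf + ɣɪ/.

/f/ is a voiceless labiodental fricative. The following trigger /ɣ/ is voiced, so /f/ must become voiced as well.
The voiced labiodental fricative is [v], so /f/ → [v].

[qɛɸʊvɣɪ]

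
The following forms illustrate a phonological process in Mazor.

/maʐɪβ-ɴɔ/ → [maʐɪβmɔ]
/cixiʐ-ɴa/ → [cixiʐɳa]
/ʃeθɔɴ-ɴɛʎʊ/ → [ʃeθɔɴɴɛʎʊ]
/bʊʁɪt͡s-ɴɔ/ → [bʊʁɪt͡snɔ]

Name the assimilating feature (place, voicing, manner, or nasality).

Underlying /ɴ/ is realised as [m] next to /β/; /β/ itself does not change.
The change uvular → bilabial matches the place of the preceding /β/, identifying this as place assimilation.
The other alternating forms pattern the same way: /ɴ/ → [ɳ] after /ʐ/ (uvular → retroflex, matching retroflex); /ɴ/ → [n] after /t͡s/ (uvular → alveolar, matching alveolar) — only place changes, and always toward the preceding segment.
No alternation appears in [ʃeθɔɴɴɛʎʊ]: there the adjacent consonants already agree in place (/ɴ/ and /ɴ/ are both uvular), so this form is consistent with the same rule.

place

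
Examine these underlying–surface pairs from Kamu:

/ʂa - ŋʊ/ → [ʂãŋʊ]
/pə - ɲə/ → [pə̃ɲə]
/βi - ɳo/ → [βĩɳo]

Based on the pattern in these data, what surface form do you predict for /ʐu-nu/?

The data show regressive nasality assimilation (vowel nasalisation): /a/ → [ã] before /ŋ/; /ə/ → [ə̃] before /ɲ/; /i/ → [ĩ] before /ɳ/ — a vowel is nasalised by an immediately following nasal consonant.
/u/ sits next to the nasal /n/ and is therefore nasalised to [ũ].

[ʐũnu]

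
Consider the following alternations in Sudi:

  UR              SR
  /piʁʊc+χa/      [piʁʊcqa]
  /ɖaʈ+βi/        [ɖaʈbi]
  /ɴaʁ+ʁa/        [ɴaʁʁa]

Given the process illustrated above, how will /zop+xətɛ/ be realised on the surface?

The data show progressive manner assimilation: /χ/ → [q] after /c/; /β/ → [b] after /ʈ/. In each pair only manner changes, matching the preceding consonant, while place and voice stay constant.
No alternation appears in [ɴaʁʁa]: there the adjacent consonants already agree in manner (/ʁ/ and /ʁ/ are both fricatives), so this form is consistent with the same rule.
/x/ is a voiceless velar fricative. The preceding trigger /p/ is a stop, so /x/ must become a stop as well.
The voiceless velar stop is [k], so /x/ → [k].

[zopkətɛ]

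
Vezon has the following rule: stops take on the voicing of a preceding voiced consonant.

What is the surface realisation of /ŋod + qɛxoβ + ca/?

/q/ is a voiceless uvular stop. The preceding trigger /d/ is voiced, so /q/ must become voiced as well.
Changing only its voicing to voiced gives [ɢ] — the voiced uvular stop.
At the second juncture, /c/ likewise becomes [ɟ] adjacent to /β/.

[ŋodɢɛxoβɟa]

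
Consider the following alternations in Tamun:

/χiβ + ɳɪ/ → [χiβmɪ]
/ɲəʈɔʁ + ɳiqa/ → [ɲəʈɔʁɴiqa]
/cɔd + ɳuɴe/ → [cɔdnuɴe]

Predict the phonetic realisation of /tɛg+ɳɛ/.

The data show progressive place assimilation: /ɳ/ → [m] after /β/; /ɳ/ → [ɴ] after /ʁ/; /ɳ/ → [n] after /d/. In each pair only place changes, matching the preceding consonant, while manner and voice stay constant.
/ɳ/ is a voiced retroflex nasal. The preceding trigger /g/ is velar, so /ɳ/ must become velar as well.
A voiced velar nasal is [ŋ], so the surface segment is [ŋ].

[tɛgŋɛ]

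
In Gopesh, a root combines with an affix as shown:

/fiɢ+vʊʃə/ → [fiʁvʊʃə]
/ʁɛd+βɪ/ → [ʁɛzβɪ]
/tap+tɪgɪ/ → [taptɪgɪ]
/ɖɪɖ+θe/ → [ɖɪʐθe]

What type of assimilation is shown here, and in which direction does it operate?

regressive manner assimilation

Comparing underlying and surface forms, /ɢ/ → [ʁ] is the alternation; the neighbouring /v/ is constant.
The change stop → fricative matches the manner of the following /v/, identifying this as manner assimilation.
Place and voice are unchanged, so the assimilation is partial, not total.
The same holds elsewhere in the data: /d/ → [z] before /β/ (stop → fricative, matching a fricative); /ɖ/ → [ʐ] before /θ/ (stop → fricative, matching a fricative) — only manner changes, and always toward the following segment.
Nothing changes in [taptɪgɪ]: there the adjacent consonants already agree in manner (/p/ and /t/ are both stops), so this form is consistent with the same rule.
Since the segment that changes precedes the conditioning segment, the assimilation is regressive.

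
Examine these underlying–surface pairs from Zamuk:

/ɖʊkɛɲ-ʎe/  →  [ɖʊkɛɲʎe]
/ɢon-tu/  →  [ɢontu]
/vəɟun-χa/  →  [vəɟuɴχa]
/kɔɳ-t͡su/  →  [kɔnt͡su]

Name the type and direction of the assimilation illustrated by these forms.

regressive place assimilation

Comparing underlying and surface forms, /n/ → [ɴ] is the alternation; the neighbouring /χ/ is constant.
The change alveolar → uvular matches the place of the following /χ/, identifying this as place assimilation.
Manner and voice are unchanged, so the assimilation is partial, not total.
The other alternating form patterns the same way: /ɳ/ → [n] before /t͡s/ (retroflex → alveolar, matching alveolar) — only place changes, and always toward the following segment.
Nothing changes in [ɖʊkɛɲʎe], [ɢontu]: there the adjacent consonants already agree in place (/ɲ/ and /ʎ/ are both palatal; /n/ and /t/ are both alveolar), so these forms are consistent with the same rule.
Since the segment that changes precedes the conditioning segment, the assimilation is regressive.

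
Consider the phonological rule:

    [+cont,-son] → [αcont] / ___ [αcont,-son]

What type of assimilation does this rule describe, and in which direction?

The shared variable α links the value of [cont] on the target to that of the neighbouring obstruent. [cont] distinguishes stops from fricatives — a manner-of-articulation feature — so this is manner assimilation.
Since the environment is written after the underscore, the trigger follows the target; the direction is regressive.

regressive manner assimilation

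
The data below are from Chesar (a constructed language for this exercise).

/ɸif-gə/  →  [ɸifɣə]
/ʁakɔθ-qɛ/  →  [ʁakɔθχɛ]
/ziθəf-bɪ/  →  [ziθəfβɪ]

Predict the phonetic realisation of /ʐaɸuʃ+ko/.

[ʐaɸuʃxo]

The data show progressive manner assimilation: /g/ → [ɣ] after /f/; /q/ → [χ] after /θ/; /b/ → [β] after /f/. In each pair only manner changes, matching the preceding consonant, while place and voice stay constant.
/k/ is a voiceless velar stop. The preceding trigger /ʃ/ is a fricative, so /k/ must become a fricative as well.
Changing only its manner to fricative gives [x] — the voiceless velar fricative.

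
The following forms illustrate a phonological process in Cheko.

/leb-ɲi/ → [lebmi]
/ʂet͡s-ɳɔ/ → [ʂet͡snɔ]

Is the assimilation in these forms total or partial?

partial assimilation

Comparing underlying and surface forms, /ɲ/ → [m] is the alternation; the neighbouring /b/ is constant.
The change palatal → bilabial matches the place of the preceding /b/, identifying this as place assimilation.
Manner and voice are unchanged, so the assimilation is partial, not total.
Checking the remaining alternation: /ɳ/ → [n] after /t͡s/ (retroflex → alveolar, matching alveolar) — only place changes, and always toward the preceding segment.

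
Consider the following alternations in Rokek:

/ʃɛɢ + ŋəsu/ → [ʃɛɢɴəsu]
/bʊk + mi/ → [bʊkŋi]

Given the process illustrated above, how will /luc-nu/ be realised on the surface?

[lucɲu]

The data show progressive place assimilation: /ŋ/ → [ɴ] after /ɢ/; /m/ → [ŋ] after /k/. In each pair only place changes, matching the preceding consonant, while manner and voice stay constant.
The rule targets /n/ (voiced alveolar nasal), which sits after the trigger /c/ (palatal).
The voiced palatal nasal is [ɲ], so /n/ → [ɲ].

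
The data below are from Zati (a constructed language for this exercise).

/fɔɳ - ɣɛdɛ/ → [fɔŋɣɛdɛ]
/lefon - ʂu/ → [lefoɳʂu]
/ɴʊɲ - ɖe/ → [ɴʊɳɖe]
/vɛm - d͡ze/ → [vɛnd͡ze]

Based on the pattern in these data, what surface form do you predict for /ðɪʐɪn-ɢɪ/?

[ðɪʐɪɴɢɪ]

The data show regressive place assimilation: /ɳ/ → [ŋ] before /ɣ/; /n/ → [ɳ] before /ʂ/; /ɲ/ → [ɳ] before /ɖ/; /m/ → [n] before /d͡z/. In each pair only place changes, matching the following consonant, while manner and voice stay constant.
/n/ is a voiced alveolar nasal. The following trigger /ɢ/ is uvular, so /n/ must become uvular as well.
Changing only its place to uvular gives [ɴ] — the voiced uvular nasal.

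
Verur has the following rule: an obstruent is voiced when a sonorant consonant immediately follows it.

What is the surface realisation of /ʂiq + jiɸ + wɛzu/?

The rule targets /q/ (voiceless uvular stop), which sits before the trigger /j/ (voiced).
Changing only its voicing to voiced gives [ɢ] — the voiced uvular stop.
At the second juncture, /ɸ/ likewise becomes [β] adjacent to /w/.

[ʂiɢjiβwɛzu]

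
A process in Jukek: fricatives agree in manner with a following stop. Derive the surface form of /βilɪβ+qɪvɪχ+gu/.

/β/ is a voiced bilabial fricative. The following trigger /q/ is a stop, so /β/ must become a stop as well.
The voiced bilabial stop is [b], so /β/ → [b].
At the second juncture, /χ/ likewise becomes [q] adjacent to /g/.

[βilɪbqɪvɪqgu]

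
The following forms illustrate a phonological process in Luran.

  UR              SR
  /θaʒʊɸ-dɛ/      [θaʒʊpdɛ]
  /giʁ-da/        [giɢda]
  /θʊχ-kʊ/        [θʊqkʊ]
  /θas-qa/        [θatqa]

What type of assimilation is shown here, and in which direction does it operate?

regressive manner assimilation

The segment that alternates is /ɸ/, which surfaces as [p] when adjacent to /d/.
/ɸ/ is a fricative while /d/ is a stop; the output [p] is a stop, matching the trigger — so the feature that spreads is manner.
Place and voice are unchanged, so the assimilation is partial, not total.
Checking the remaining alternations: /ʁ/ → [ɢ] before /d/ (fricative → stop, matching a stop); /χ/ → [q] before /k/ (fricative → stop, matching a stop); /s/ → [t] before /q/ (fricative → stop, matching a stop) — only manner changes, and always toward the following segment.
Since the segment that changes precedes the conditioning segment, the assimilation is regressive.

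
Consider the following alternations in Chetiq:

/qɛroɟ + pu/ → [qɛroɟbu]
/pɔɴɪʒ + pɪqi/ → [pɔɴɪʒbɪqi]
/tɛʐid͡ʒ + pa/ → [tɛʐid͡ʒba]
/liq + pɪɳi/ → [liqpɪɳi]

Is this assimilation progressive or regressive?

progressive

The segment that alternates is /p/, which surfaces as [b] when adjacent to /ɟ/.
/p/ is voiceless while /ɟ/ is voiced; the output [b] is voiced, matching the trigger — so the feature that spreads is voicing.
The other alternating forms pattern the same way: /p/ → [b] after /ʒ/ (voiceless → voiced, matching voiced); /p/ → [b] after /d͡ʒ/ (voiceless → voiced, matching voiced) — only voicing changes, and always toward the preceding segment.
No alternation appears in [liqpɪɳi]: there the adjacent consonants already agree in voicing (/p/ and /q/ are both voiceless), so this form is consistent with the same rule.
Since the segment that changes follows the conditioning segment, the assimilation is progressive.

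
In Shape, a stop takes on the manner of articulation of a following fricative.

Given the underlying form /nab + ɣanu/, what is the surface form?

[naβɣanu]

The rule targets /b/ (voiced bilabial stop), which sits before the trigger /ɣ/ (fricative).
A voiced bilabial fricative is [β], so the surface segment is [β].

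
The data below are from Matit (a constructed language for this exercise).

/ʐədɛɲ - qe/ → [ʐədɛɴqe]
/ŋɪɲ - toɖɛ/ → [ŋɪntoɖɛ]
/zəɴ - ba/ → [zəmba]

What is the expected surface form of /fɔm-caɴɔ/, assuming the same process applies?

The data show regressive place assimilation: /ɲ/ → [ɴ] before /q/; /ɲ/ → [n] before /t/; /ɴ/ → [m] before /b/. In each pair only place changes, matching the following consonant, while manner and voice stay constant.
/m/ is a voiced bilabial nasal. The following trigger /c/ is palatal, so /m/ must become palatal as well.
A voiced palatal nasal is [ɲ], so the surface segment is [ɲ].

[fɔɲcaɴɔ]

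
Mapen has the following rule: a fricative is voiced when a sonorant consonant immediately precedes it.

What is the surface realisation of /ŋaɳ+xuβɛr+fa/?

[ŋaɳɣuβɛrva]

The rule targets /x/ (voiceless velar fricative), which sits after the trigger /ɳ/ (voiced).
A voiced velar fricative is [ɣ], so the surface segment is [ɣ].
At the second juncture, /f/ likewise becomes [v] adjacent to /r/.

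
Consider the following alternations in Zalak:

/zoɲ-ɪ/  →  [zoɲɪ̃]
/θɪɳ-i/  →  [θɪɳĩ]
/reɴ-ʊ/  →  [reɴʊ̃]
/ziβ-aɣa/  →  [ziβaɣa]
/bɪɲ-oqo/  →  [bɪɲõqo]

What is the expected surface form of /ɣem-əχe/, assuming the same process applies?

The data show progressive nasality assimilation (vowel nasalisation): /ɪ/ → [ɪ̃] after /ɲ/; /i/ → [ĩ] after /ɳ/; /ʊ/ → [ʊ̃] after /ɴ/; /o/ → [õ] after /ɲ/ — a vowel is nasalised by an immediately preceding nasal consonant.
No change occurs in [ziβaɣa] because the vowel at the boundary is adjacent to an oral consonant, not a nasal (/a/ next to /β/).
/ə/ sits next to the nasal /m/ and is therefore nasalised to [ə̃].

[ɣemə̃χe]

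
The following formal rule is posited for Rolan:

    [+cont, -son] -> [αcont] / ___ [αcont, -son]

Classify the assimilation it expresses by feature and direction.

The rule copies [cont] (continuancy) from the environment onto the target fricatives; since [±cont] encodes the stop/fricative manner contrast, the assimilating dimension is manner.
Since the environment is written after the underscore, the trigger follows the target; the direction is regressive.

regressive manner assimilation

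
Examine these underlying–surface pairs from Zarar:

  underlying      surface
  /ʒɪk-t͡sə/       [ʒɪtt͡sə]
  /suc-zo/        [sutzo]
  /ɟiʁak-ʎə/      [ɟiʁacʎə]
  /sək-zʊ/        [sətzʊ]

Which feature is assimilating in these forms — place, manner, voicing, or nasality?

The segment that alternates is /k/, which surfaces as [t] when adjacent to /t͡s/.
/k/ is velar while /t͡s/ is alveolar; the output [t] is alveolar, matching the trigger — so the feature that spreads is place.
The other alternating forms pattern the same way: /c/ → [t] before /z/ (palatal → alveolar, matching alveolar); /k/ → [c] before /ʎ/ (velar → palatal, matching palatal); /k/ → [t] before /z/ (velar → alveolar, matching alveolar) — only place changes, and always toward the following segment.

place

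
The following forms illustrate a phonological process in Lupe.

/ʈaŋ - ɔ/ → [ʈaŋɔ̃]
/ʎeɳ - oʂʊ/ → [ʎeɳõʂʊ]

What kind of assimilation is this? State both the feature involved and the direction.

The vowel /ɔ/ surfaces as nasalised [ɔ̃] next to the preceding nasal /ŋ/ — it has acquired the [+nasal] feature of its neighbour.
Likewise in the remaining data: /o/ → [õ] after /ɳ/ — each time a vowel is nasalised next to a preceding nasal.
Because the conditioning nasal is to the left of the vowel that changes, the process is progressive (perseverative).

progressive nasality assimilation (vowel nasalisation)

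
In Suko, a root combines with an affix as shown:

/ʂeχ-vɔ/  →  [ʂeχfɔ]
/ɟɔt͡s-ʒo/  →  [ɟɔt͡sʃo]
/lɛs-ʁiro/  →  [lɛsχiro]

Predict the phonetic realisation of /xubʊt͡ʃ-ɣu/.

The data show progressive voicing assimilation: /v/ → [f] after /χ/; /ʒ/ → [ʃ] after /t͡s/; /ʁ/ → [χ] after /s/. In each pair only voicing changes, matching the preceding consonant, while place and manner stay constant.
The rule targets /ɣ/ (voiced velar fricative), which sits after the trigger /t͡ʃ/ (voiceless).
Changing only its voicing to voiceless gives [x] — the voiceless velar fricative.

[xubʊt͡ʃxu]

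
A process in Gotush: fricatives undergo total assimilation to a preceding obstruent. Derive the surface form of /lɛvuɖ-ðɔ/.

[lɛvuɖɖɔ]

/ð/ is the segment targeted by the rule; it sits immediately after /ɖ/, so it assimilates completely and surfaces as [ɖ].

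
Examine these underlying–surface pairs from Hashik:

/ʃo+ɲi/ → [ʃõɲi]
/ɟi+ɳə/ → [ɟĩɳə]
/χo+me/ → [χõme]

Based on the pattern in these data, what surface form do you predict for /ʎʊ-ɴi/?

The data show regressive nasality assimilation (vowel nasalisation): /o/ → [õ] before /ɲ/; /i/ → [ĩ] before /ɳ/; /o/ → [õ] before /m/ — a vowel is nasalised by an immediately following nasal consonant.
The vowel /ʊ/ is adjacent to the following nasal /ɴ/, so it acquires [+nasal] and surfaces as [ʊ̃].

[ʎʊ̃ɴi]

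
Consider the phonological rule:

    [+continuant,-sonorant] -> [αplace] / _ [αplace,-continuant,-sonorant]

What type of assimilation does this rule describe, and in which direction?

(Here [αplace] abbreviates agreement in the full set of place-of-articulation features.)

regressive place assimilation

The rule copies the place features (abbreviated [place]) from the environment onto the target, so the assimilating feature is place.
The conditioning segment sits to the right of the focus bar, meaning the trigger follows the segment that changes — regressive assimilation.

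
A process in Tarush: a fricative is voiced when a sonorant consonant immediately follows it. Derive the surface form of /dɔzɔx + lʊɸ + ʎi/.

[dɔzɔɣlʊβʎi]

The rule targets /x/ (voiceless velar fricative), which sits before the trigger /l/ (voiced).
A voiced velar fricative is [ɣ], so the surface segment is [ɣ].
At the second juncture, /ɸ/ likewise becomes [β] adjacent to /ʎ/.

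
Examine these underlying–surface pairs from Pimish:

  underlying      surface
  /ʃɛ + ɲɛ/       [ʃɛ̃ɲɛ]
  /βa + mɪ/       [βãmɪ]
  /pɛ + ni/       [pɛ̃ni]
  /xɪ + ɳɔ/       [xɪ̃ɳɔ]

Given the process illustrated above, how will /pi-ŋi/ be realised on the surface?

The data show regressive nasality assimilation (vowel nasalisation): /ɛ/ → [ɛ̃] before /ɲ/; /a/ → [ã] before /m/; /ɛ/ → [ɛ̃] before /n/; /ɪ/ → [ɪ̃] before /ɳ/ — a vowel is nasalised by an immediately following nasal consonant.
/i/ sits next to the nasal /ŋ/ and is therefore nasalised to [ĩ].

[pĩŋi]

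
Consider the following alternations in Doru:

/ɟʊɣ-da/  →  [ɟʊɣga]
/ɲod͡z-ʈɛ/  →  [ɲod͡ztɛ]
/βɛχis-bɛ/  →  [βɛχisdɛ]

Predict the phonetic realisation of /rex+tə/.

[rexkə]

The data show progressive place assimilation: /d/ → [g] after /ɣ/; /ʈ/ → [t] after /d͡z/; /b/ → [d] after /s/. In each pair only place changes, matching the preceding consonant, while manner and voice stay constant.
/t/ is a voiceless alveolar stop. The preceding trigger /x/ is velar, so /t/ must become velar as well.
The voiceless velar stop is [k], so /t/ → [k].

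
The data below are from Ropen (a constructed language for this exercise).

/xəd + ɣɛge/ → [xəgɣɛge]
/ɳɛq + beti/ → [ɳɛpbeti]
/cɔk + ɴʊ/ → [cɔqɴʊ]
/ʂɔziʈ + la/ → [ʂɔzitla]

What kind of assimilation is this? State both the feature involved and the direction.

Underlying /d/ is realised as [g] next to /ɣ/; /ɣ/ itself does not change.
The change alveolar → velar matches the place of the following /ɣ/, identifying this as place assimilation.
Manner and voice are unchanged, so the assimilation is partial, not total.
The same holds elsewhere in the data: /q/ → [p] before /b/ (uvular → bilabial, matching bilabial); /k/ → [q] before /ɴ/ (velar → uvular, matching uvular); /ʈ/ → [t] before /l/ (retroflex → alveolar, matching alveolar) — only place changes, and always toward the following segment.
The trigger is the following segment, so the direction is regressive (anticipatory).

regressive place assimilation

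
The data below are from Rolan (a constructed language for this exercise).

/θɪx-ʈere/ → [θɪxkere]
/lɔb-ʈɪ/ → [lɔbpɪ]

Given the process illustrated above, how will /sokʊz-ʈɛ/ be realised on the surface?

The data show progressive place assimilation: /ʈ/ → [k] after /x/; /ʈ/ → [p] after /b/. In each pair only place changes, matching the preceding consonant, while manner and voice stay constant.
The rule targets /ʈ/ (voiceless retroflex stop), which sits after the trigger /z/ (alveolar).
Changing only its place to alveolar gives [t] — the voiceless alveolar stop.

[sokʊztɛ]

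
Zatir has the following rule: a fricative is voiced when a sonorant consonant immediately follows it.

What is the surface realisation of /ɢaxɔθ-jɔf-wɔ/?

[ɢaxɔðjɔvwɔ]

/θ/ is a voiceless dental fricative. The following trigger /j/ is voiced, so /θ/ must become voiced as well.
A voiced dental fricative is [ð], so the surface segment is [ð].
At the second juncture, /f/ likewise becomes [v] adjacent to /w/.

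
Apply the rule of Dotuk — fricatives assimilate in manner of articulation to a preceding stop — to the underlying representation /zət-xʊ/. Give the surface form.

The rule targets /x/ (voiceless velar fricative), which sits after the trigger /t/ (stop).
The voiceless velar stop is [k], so /x/ → [k].

[zətkʊ]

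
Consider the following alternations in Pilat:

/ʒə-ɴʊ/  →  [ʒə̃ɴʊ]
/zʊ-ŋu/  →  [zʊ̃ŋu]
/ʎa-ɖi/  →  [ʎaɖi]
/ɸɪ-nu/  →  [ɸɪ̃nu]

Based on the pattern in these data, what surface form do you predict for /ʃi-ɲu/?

[ʃĩɲu]

The data show regressive nasality assimilation (vowel nasalisation): /ə/ → [ə̃] before /ɴ/; /ʊ/ → [ʊ̃] before /ŋ/; /ɪ/ → [ɪ̃] before /n/ — a vowel is nasalised by an immediately following nasal consonant.
No change occurs in [ʎaɖi] because the vowel at the boundary is adjacent to an oral consonant, not a nasal (/a/ next to /ɖ/).
/i/ sits next to the nasal /ɲ/ and is therefore nasalised to [ĩ].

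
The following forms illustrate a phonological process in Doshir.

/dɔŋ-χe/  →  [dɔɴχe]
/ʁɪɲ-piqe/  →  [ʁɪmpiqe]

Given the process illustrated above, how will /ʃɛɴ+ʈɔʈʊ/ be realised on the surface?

The data show regressive place assimilation: /ŋ/ → [ɴ] before /χ/; /ɲ/ → [m] before /p/. In each pair only place changes, matching the following consonant, while manner and voice stay constant.
/ɴ/ is a voiced uvular nasal. The following trigger /ʈ/ is retroflex, so /ɴ/ must become retroflex as well.
A voiced retroflex nasal is [ɳ], so the surface segment is [ɳ].

[ʃɛɳʈɔʈʊ]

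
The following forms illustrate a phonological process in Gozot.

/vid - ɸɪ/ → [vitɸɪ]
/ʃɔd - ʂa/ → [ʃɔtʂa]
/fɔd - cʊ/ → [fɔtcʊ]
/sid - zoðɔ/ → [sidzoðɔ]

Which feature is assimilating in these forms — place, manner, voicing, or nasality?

voicing

The segment that alternates is /d/, which surfaces as [t] when adjacent to /ɸ/.
/d/ is voiced while /ɸ/ is voiceless; the output [t] is voiceless, matching the trigger — so the feature that spreads is voicing.
The same holds elsewhere in the data: /d/ → [t] before /ʂ/ (voiced → voiceless, matching voiceless); /d/ → [t] before /c/ (voiced → voiceless, matching voiceless) — only voicing changes, and always toward the following segment.
Nothing changes in [sidzoðɔ]: there the adjacent consonants already agree in voicing (/d/ and /z/ are both voiced), so this form is consistent with the same rule.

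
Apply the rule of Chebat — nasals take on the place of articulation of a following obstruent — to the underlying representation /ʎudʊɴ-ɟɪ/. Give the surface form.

/ɴ/ is a voiced uvular nasal. The following trigger /ɟ/ is palatal, so /ɴ/ must become palatal as well.
The voiced palatal nasal is [ɲ], so /ɴ/ → [ɲ].

[ʎudʊɲɟɪ]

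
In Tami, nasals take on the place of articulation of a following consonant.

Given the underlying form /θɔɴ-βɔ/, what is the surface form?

[θɔmβɔ]

The rule targets /ɴ/ (voiced uvular nasal), which sits before the trigger /β/ (bilabial).
The voiced bilabial nasal is [m], so /ɴ/ → [m].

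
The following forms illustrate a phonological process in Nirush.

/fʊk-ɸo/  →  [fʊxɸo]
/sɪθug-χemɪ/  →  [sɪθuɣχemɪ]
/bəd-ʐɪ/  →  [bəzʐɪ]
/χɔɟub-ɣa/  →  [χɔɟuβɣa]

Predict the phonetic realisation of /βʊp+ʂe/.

The data show regressive manner assimilation: /k/ → [x] before /ɸ/; /g/ → [ɣ] before /χ/; /d/ → [z] before /ʐ/; /b/ → [β] before /ɣ/. In each pair only manner changes, matching the following consonant, while place and voice stay constant.
The rule targets /p/ (voiceless bilabial stop), which sits before the trigger /ʂ/ (fricative).
A voiceless bilabial fricative is [ɸ], so the surface segment is [ɸ].

[βʊɸʂe]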